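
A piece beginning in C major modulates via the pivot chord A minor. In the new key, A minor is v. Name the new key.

The numeral v denotes a minor triad on scale degree 5. With A on degree 5, the tonic of the new key is D.
Degree 5 carries a minor triad in natural-minor keys, so the destination is D minor.
Check: the diatonic triads of D minor (natural minor) are Dm (i), Edim (ii°), F (III), Gm (iv), Am (v), Bb (VI), C (VII) — A minor is indeed v.

D minor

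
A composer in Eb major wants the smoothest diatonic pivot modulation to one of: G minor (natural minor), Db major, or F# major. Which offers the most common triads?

G minor

Triads of Eb major: Eb major (I), F minor (ii), G minor (iii), Ab major (IV), Bb major (V), C minor (vi), D diminished (vii°).
G minor (natural minor) shares 4: Eb, Gm, Bb, Cm.
Db major shares 2: Fm, Ab.
F# major shares 0: none.
The most common triads (4) are shared with G minor.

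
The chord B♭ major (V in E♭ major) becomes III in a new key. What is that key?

The numeral III denotes a major triad on scale degree 3. With B♭ on degree 3, the tonic of the new key is G.
Degree 3 carries a major triad in natural-minor keys, so the destination is G minor.
Check: the diatonic triads of G minor (natural minor) are Gm (i), Adim (ii°), B♭ (III), Cm (iv), Dm (v), E♭ (VI), F (VII) — B♭ major is indeed III.

G minor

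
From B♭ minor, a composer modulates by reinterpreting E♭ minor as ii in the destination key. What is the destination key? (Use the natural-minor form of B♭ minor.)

D♭ major

The numeral ii denotes a minor triad on scale degree 2. With E♭ on degree 2, the tonic of the new key is D♭.
Degree 2 carries a minor triad in major keys, so the destination is D♭ major.
Check: the diatonic triads of D♭ major are D♭ (I), E♭m (ii), Fm (iii), G♭ (IV), A♭ (V), B♭m (vi), Cdim (vii°) — E♭ minor is indeed ii.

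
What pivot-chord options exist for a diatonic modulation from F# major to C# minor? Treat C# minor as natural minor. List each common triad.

G#m, B

Triads in F# major: F# major (I), G# minor (ii), A# minor (iii), B major (IV), C# major (V), D# minor (vi), E# diminished (vii°).
Triads in C# minor (natural minor): C# minor (i), D# diminished (ii°), E major (III), F# minor (iv), G# minor (v), A major (VI), B major (VII).
Shared triads with their functions: G# minor (ii in F# major, v in C# minor); B major (IV in F# major, VII in C# minor).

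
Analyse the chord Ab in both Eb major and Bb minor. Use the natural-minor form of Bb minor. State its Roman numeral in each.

The scale of Eb major is Eb F G Ab Bb C D; Ab is degree 4, and the triad built there (Ab-C-Eb) is major, so it is IV.
The scale of Bb minor (natural minor) is Bb C Db Eb F Gb Ab; Ab is degree 7, and the triad built there (Ab-C-Eb) is major, so it is VII.

IV in Eb major; VII in Bb minor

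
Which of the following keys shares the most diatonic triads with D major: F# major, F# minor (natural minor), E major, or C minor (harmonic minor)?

F# minor

Triads of D major: D major (I), E minor (ii), F# minor (iii), G major (IV), A major (V), B minor (vi), C# diminished (vii°).
F# major shares 0: none.
F# minor (natural minor) shares 4: D, F#m, A, Bm.
E major shares 2: F#m, A.
C minor (harmonic minor) shares 1: G.
The most common triads (4) are shared with F# minor.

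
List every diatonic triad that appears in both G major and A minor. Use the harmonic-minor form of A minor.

Triads in G major: G major (I), A minor (ii), B minor (iii), C major (IV), D major (V), E minor (vi), F# diminished (vii°).
Triads in A minor (harmonic minor): A minor (i), B diminished (ii°), C augmented (III+), D minor (iv), E major (V), F major (VI), G# diminished (vii°).
Shared triads with their functions: A minor (ii in G major, i in A minor).

Am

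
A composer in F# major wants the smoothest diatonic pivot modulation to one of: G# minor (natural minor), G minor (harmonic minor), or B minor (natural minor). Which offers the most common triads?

G# minor

Triads of F# major: F# (I), G#m (ii), A#m (iii), B (IV), C# (V), D#m (vi), E#dim (vii°).
G# minor (natural minor) shares 4: F#, G#m, B, D#m.
G minor (harmonic minor) shares 0: none.
B minor (natural minor) shares 0: none.
The most common triads (4) are shared with G# minor.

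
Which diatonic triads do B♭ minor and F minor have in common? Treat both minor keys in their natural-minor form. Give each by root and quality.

Triads in B♭ minor (natural minor): B♭ minor (i), C diminished (ii°), D♭ major (III), E♭ minor (iv), F minor (v), G♭ major (VI), A♭ major (VII).
Triads in F minor (natural minor): F minor (i), G diminished (ii°), A♭ major (III), B♭ minor (iv), C minor (v), D♭ major (VI), E♭ major (VII).
Shared triads with their functions: B♭ minor (i in B♭ minor, iv in F minor); D♭ major (III in B♭ minor, VI in F minor); F minor (v in B♭ minor, i in F minor); A♭ major (VII in B♭ minor, III in F minor).

B♭m, D♭, Fm, A♭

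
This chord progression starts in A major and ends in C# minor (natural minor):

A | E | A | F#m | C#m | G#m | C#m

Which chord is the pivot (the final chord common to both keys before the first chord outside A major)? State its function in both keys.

C#m — iii in A major, i in C# minor

Chords diatonic to A major: A, Bm, C#m, D, E, F#m, G#dim.
Reading the progression, the first chord not in that set is G#m, so the modulation leaves A major there.
The chord immediately before G#m is C#m, which is diatonic to both keys: iii in A major and i in C# minor.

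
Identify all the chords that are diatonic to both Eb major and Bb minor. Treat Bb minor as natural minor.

Fm, Ab

Triads in Eb major: Eb (I), Fm (ii), Gm (iii), Ab (IV), Bb (V), Cm (vi), Ddim (vii°).
Triads in Bb minor (natural minor): Bbm (i), Cdim (ii°), Db (III), Ebm (iv), Fm (v), Gb (VI), Ab (VII).
Shared triads with their functions: Fm (ii in Eb major, v in Bb minor); Ab (IV in Eb major, VII in Bb minor).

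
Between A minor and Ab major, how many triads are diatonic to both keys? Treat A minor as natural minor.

0

Diatonic triads of A minor (natural minor): A minor (i), B diminished (ii°), C major (III), D minor (iv), E minor (v), F major (VI), G major (VII).
Diatonic triads of Ab major: Ab major (I), Bb minor (ii), C minor (iii), Db major (IV), Eb major (V), F minor (vi), G diminished (vii°).
No triad has the same root and quality in both keys.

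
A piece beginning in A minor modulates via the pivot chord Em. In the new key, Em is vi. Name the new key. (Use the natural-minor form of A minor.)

The numeral vi denotes a minor triad on scale degree 6. With E on degree 6, the tonic of the new key is G.
Degree 6 carries a minor triad in major keys, so the destination is G major.
Check: the diatonic triads of G major are G (I), Am (ii), Bm (iii), C (IV), D (V), Em (vi), F#dim (vii°) — Em is indeed vi.

G major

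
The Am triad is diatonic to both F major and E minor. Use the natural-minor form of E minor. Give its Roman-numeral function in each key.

The scale of F major is F G A Bb C D E; A is degree 3, and the triad built there (A-C-E) is minor, so it is iii.
The scale of E minor (natural minor) is E F# G A B C D; A is degree 4, and the triad built there (A-C-E) is minor, so it is iv.

iii in F major; iv in E minor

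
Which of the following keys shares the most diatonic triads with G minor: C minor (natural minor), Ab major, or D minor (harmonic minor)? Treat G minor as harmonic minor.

C minor

Triads of G minor (harmonic minor): Gm (i), Adim (ii°), Bbaug (III+), Cm (iv), D (V), Eb (VI), F#dim (vii°).
C minor (natural minor) shares 3: Gm, Cm, Eb.
Ab major shares 2: Cm, Eb.
D minor (harmonic minor) shares 1: Gm.
The most common triads (3) are shared with C minor.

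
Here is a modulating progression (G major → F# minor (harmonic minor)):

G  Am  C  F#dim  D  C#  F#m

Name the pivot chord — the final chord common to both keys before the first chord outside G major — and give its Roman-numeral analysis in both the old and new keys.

Chords diatonic to G major: G, Am, Bm, C, D, Em, F#dim.
Reading the progression, the first chord not in that set is C#, so the modulation leaves G major there.
The chord immediately before C# is D, which is diatonic to both keys: V in G major and VI in F# minor.

D — V in G major, VI in F# minor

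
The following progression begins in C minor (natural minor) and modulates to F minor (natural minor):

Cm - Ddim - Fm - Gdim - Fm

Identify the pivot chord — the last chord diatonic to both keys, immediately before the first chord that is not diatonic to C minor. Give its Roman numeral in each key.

Chords diatonic to C minor: Cm, Ddim, E♭, Fm, Gm, A♭, B♭.
Reading the progression, the first chord not in that set is Gdim, so the modulation leaves C minor there.
The chord immediately before Gdim is Fm, which is diatonic to both keys: iv in C minor and i in F minor.

Fm — iv in C minor, i in F minor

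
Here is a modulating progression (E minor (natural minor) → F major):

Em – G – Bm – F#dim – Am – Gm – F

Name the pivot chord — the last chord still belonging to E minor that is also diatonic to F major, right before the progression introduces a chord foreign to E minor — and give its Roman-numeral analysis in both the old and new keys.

Am — iv in E minor, iii in F major

Chords diatonic to E minor: Em, F#dim, G, Am, Bm, C, D.
Reading the progression, the first chord not in that set is Gm, so the modulation leaves E minor there.
The chord immediately before Gm is Am, which is diatonic to both keys: iv in E minor and iii in F major.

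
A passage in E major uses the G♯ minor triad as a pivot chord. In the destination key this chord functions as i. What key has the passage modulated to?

The numeral i denotes a minor triad on scale degree 1. With G♯ on degree 1, the tonic of the new key is G♯.
Degree 1 carries a minor triad in minor keys, so the destination is G♯ minor.
Check: the diatonic triads of G♯ minor (natural minor) are G♯m (i), A♯dim (ii°), B (III), C♯m (iv), D♯m (v), E (VI), F♯ (VII) — G♯ minor is indeed i.

G♯ minor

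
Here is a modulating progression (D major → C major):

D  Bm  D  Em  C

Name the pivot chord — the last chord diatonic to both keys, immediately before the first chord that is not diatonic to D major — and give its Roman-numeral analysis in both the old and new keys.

Chords diatonic to D major: D, Em, F♯m, G, A, Bm, C♯dim.
Reading the progression, the first chord not in that set is C, so the modulation leaves D major there.
The chord immediately before C is Em, which is diatonic to both keys: ii in D major and iii in C major.

Em — ii in D major, iii in C major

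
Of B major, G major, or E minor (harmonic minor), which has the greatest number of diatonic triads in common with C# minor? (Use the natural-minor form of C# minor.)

B major

Triads of C# minor (natural minor): C# minor (i), D# diminished (ii°), E major (III), F# minor (iv), G# minor (v), A major (VI), B major (VII).
B major shares 4: C#m, E, G#m, B.
G major shares 0: none.
E minor (harmonic minor) shares 2: D#dim, B.
The most common triads (4) are shared with B major.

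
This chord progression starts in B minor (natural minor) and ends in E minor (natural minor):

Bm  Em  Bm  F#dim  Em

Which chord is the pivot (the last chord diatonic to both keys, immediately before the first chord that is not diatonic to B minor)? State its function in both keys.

Bm — i in B minor, v in E minor

Chords diatonic to B minor: Bm, C#dim, D, Em, F#m, G, A.
Reading the progression, the first chord not in that set is F#dim, so the modulation leaves B minor there.
The chord immediately before F#dim is Bm, which is diatonic to both keys: i in B minor and v in E minor.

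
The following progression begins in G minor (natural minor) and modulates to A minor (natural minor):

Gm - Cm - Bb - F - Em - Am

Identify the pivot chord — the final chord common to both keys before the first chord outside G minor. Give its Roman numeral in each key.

Chords diatonic to G minor: Gm, Adim, Bb, Cm, Dm, Eb, F.
Reading the progression, the first chord not in that set is Em, so the modulation leaves G minor there.
The chord immediately before Em is F, which is diatonic to both keys: VII in G minor and VI in A minor.

F — VII in G minor, VI in A minor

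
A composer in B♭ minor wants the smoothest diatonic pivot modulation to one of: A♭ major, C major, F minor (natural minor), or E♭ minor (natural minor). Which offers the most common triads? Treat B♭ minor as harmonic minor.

E♭ minor

Triads of B♭ minor (harmonic minor): B♭ minor (i), C diminished (ii°), D♭ augmented (III+), E♭ minor (iv), F major (V), G♭ major (VI), A diminished (vii°).
A♭ major shares 1: B♭m.
C major shares 1: F.
F minor (natural minor) shares 1: B♭m.
E♭ minor (natural minor) shares 3: B♭m, E♭m, G♭.
The most common triads (3) are shared with E♭ minor.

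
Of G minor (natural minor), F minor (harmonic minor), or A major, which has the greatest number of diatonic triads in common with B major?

Triads of B major: B (I), C#m (ii), D#m (iii), E (IV), F# (V), G#m (vi), A#dim (vii°).
G minor (natural minor) shares 0: none.
F minor (harmonic minor) shares 0: none.
A major shares 2: C#m, E.
The most common triads (2) are shared with A major.

A major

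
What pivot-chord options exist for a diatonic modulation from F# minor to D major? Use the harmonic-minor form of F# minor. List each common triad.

Triads in F# minor (harmonic minor): F#m (i), G#dim (ii°), Aaug (III+), Bm (iv), C# (V), D (VI), E#dim (vii°).
Triads in D major: D (I), Em (ii), F#m (iii), G (IV), A (V), Bm (vi), C#dim (vii°).
Shared triads with their functions: F#m (i in F# minor, iii in D major); Bm (iv in F# minor, vi in D major); D (VI in F# minor, I in D major).

F#m, Bm, D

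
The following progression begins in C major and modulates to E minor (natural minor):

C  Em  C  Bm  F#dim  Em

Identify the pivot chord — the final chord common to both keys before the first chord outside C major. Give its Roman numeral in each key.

Chords diatonic to C major: C, Dm, Em, F, G, Am, Bdim.
Reading the progression, the first chord not in that set is Bm, so the modulation leaves C major there.
The chord immediately before Bm is C, which is diatonic to both keys: I in C major and VI in E minor.

C — I in C major, VI in E minor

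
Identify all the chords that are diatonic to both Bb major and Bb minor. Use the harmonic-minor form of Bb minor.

Triads in Bb major: Bb major (I), C minor (ii), D minor (iii), Eb major (IV), F major (V), G minor (vi), A diminished (vii°).
Triads in Bb minor (harmonic minor): Bb minor (i), C diminished (ii°), Db augmented (III+), Eb minor (iv), F major (V), Gb major (VI), A diminished (vii°).
Shared triads with their functions: F major (V in Bb major, V in Bb minor); A diminished (vii° in Bb major, vii° in Bb minor).

F, Adim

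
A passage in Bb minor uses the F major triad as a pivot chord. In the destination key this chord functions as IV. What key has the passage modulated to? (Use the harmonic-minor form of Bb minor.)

C major

The numeral IV denotes a major triad on scale degree 4. With F on degree 4, the tonic of the new key is C.
Degree 4 carries a major triad in major keys, so the destination is C major.
Check: the diatonic triads of C major are C (I), Dm (ii), Em (iii), F (IV), G (V), Am (vi), Bdim (vii°) — F major is indeed IV.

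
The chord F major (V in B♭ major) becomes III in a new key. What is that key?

D minor

The numeral III denotes a major triad on scale degree 3. With F on degree 3, the tonic of the new key is D.
Degree 3 carries a major triad in natural-minor keys, so the destination is D minor.
Check: the diatonic triads of D minor (natural minor) are Dm (i), Edim (ii°), F (III), Gm (iv), Am (v), B♭ (VI), C (VII) — F major is indeed III.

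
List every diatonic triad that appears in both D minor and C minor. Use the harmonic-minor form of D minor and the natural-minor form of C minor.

Gm, B♭

Triads in D minor (harmonic minor): D minor (i), E diminished (ii°), F augmented (III+), G minor (iv), A major (V), B♭ major (VI), C♯ diminished (vii°).
Triads in C minor (natural minor): C minor (i), D diminished (ii°), E♭ major (III), F minor (iv), G minor (v), A♭ major (VI), B♭ major (VII).
Shared triads with their functions: G minor (iv in D minor, v in C minor); B♭ major (VI in D minor, VII in C minor).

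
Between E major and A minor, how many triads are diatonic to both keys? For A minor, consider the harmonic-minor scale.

1

Diatonic triads of E major: E major (I), F# minor (ii), G# minor (iii), A major (IV), B major (V), C# minor (vi), D# diminished (vii°).
Diatonic triads of A minor (harmonic minor): A minor (i), B diminished (ii°), C augmented (III+), D minor (iv), E major (V), F major (VI), G# diminished (vii°).
Matching root and quality in both lists: E major.
That gives 1 common triad.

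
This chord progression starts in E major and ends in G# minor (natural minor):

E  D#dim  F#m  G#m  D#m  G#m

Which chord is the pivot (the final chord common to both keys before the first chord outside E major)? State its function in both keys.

Chords diatonic to E major: E, F#m, G#m, A, B, C#m, D#dim.
Reading the progression, the first chord not in that set is D#m, so the modulation leaves E major there.
The chord immediately before D#m is G#m, which is diatonic to both keys: iii in E major and i in G# minor.

G#m — iii in E major, i in G# minor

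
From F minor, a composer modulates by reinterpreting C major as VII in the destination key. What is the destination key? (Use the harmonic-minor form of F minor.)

D minor

The numeral VII denotes a major triad on scale degree 7. With C on degree 7, the tonic of the new key is D.
Degree 7 carries a major triad in natural-minor keys, so the destination is D minor.
Check: the diatonic triads of D minor (natural minor) are Dm (i), Edim (ii°), F (III), Gm (iv), Am (v), B♭ (VI), C (VII) — C major is indeed VII.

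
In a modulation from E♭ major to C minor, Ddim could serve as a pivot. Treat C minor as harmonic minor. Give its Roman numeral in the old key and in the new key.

The scale of E♭ major is E♭ F G A♭ B♭ C D; D is degree 7, and the triad built there (D-F-A♭) is diminished, so it is vii°.
The scale of C minor (harmonic minor) is C D E♭ F G A♭ B; D is degree 2, and the triad built there (D-F-A♭) is diminished, so it is ii°.

vii° in E♭ major; ii° in C minor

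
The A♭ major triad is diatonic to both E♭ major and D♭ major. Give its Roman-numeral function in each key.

IV in E♭ major; V in D♭ major

The scale of E♭ major is E♭ F G A♭ B♭ C D; A♭ is degree 4, and the triad built there (A♭-C-E♭) is major, so it is IV.
The scale of D♭ major is D♭ E♭ F G♭ A♭ B♭ C; A♭ is degree 5, and the triad built there (A♭-C-E♭) is major, so it is V.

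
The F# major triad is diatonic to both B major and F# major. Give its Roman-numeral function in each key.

V in B major; I in F# major

The scale of B major is B C# D# E F# G# A#; F# is degree 5, and the triad built there (F#-A#-C#) is major, so it is V.
The scale of F# major is F# G# A# B C# D# E#; F# is degree 1, and the triad built there (F#-A#-C#) is major, so it is I.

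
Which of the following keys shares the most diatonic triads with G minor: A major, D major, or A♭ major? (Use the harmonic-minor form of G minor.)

A♭ major

Triads of G minor (harmonic minor): G minor (i), A diminished (ii°), B♭ augmented (III+), C minor (iv), D major (V), E♭ major (VI), F♯ diminished (vii°).
A major shares 1: D.
D major shares 1: D.
A♭ major shares 2: Cm, E♭.
The most common triads (2) are shared with A♭ major.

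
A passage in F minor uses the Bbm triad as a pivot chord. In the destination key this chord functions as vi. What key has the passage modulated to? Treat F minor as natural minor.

The numeral vi denotes a minor triad on scale degree 6. With Bb on degree 6, the tonic of the new key is Db.
Degree 6 carries a minor triad in major keys, so the destination is Db major.
Check: the diatonic triads of Db major are Db (I), Ebm (ii), Fm (iii), Gb (IV), Ab (V), Bbm (vi), Cdim (vii°) — Bbm is indeed vi.

Db major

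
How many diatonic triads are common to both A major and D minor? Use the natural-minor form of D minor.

Diatonic triads of A major: A major (I), B minor (ii), C♯ minor (iii), D major (IV), E major (V), F♯ minor (vi), G♯ diminished (vii°).
Diatonic triads of D minor (natural minor): D minor (i), E diminished (ii°), F major (III), G minor (iv), A minor (v), B♭ major (VI), C major (VII).
No triad has the same root and quality in both keys.

0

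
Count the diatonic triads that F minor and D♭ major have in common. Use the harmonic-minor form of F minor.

Diatonic triads of F minor (harmonic minor): Fm (i), Gdim (ii°), A♭aug (III+), B♭m (iv), C (V), D♭ (VI), Edim (vii°).
Diatonic triads of D♭ major: D♭ (I), E♭m (ii), Fm (iii), G♭ (IV), A♭ (V), B♭m (vi), Cdim (vii°).
Matching root and quality in both lists: Fm, B♭m, D♭.
That gives 3 common triads.

3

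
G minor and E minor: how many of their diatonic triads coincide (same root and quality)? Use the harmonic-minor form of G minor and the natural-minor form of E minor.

2

Diatonic triads of G minor (harmonic minor): Gm (i), Adim (ii°), Bbaug (III+), Cm (iv), D (V), Eb (VI), F#dim (vii°).
Diatonic triads of E minor (natural minor): Em (i), F#dim (ii°), G (III), Am (iv), Bm (v), C (VI), D (VII).
Matching root and quality in both lists: D, F#dim.
That gives 2 common triads.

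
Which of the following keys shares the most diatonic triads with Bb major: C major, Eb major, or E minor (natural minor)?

Eb major

Triads of Bb major: Bb major (I), C minor (ii), D minor (iii), Eb major (IV), F major (V), G minor (vi), A diminished (vii°).
C major shares 2: Dm, F.
Eb major shares 4: Bb, Cm, Eb, Gm.
E minor (natural minor) shares 0: none.
The most common triads (4) are shared with Eb major.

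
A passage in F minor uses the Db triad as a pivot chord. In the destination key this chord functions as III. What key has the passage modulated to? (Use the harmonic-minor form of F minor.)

The numeral III denotes a major triad on scale degree 3. With Db on degree 3, the tonic of the new key is Bb.
Degree 3 carries a major triad in natural-minor keys, so the destination is Bb minor.
Check: the diatonic triads of Bb minor (natural minor) are Bbm (i), Cdim (ii°), Db (III), Ebm (iv), Fm (v), Gb (VI), Ab (VII) — Db is indeed III.

Bb minor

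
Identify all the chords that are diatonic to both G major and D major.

G, Bm, D, Em

Triads in G major: G (I), Am (ii), Bm (iii), C (IV), D (V), Em (vi), F#dim (vii°).
Triads in D major: D (I), Em (ii), F#m (iii), G (IV), A (V), Bm (vi), C#dim (vii°).
Shared triads with their functions: G (I in G major, IV in D major); Bm (iii in G major, vi in D major); D (V in G major, I in D major); Em (vi in G major, ii in D major).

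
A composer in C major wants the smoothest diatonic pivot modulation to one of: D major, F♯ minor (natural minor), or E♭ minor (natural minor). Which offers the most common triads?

D major

Triads of C major: C (I), Dm (ii), Em (iii), F (IV), G (V), Am (vi), Bdim (vii°).
D major shares 2: Em, G.
F♯ minor (natural minor) shares 0: none.
E♭ minor (natural minor) shares 0: none.
The most common triads (2) are shared with D major.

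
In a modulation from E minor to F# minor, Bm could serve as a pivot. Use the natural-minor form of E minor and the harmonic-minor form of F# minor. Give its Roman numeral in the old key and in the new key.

The scale of E minor (natural minor) is E F# G A B C D; B is degree 5, and the triad built there (B-D-F#) is minor, so it is v.
The scale of F# minor (harmonic minor) is F# G# A B C# D E#; B is degree 4, and the triad built there (B-D-F#) is minor, so it is iv.

v in E minor; iv in F# minor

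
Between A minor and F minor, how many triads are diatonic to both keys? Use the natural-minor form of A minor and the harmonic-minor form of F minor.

Diatonic triads of A minor (natural minor): Am (i), Bdim (ii°), C (III), Dm (iv), Em (v), F (VI), G (VII).
Diatonic triads of F minor (harmonic minor): Fm (i), Gdim (ii°), Abaug (III+), Bbm (iv), C (V), Db (VI), Edim (vii°).
Matching root and quality in both lists: C.
That gives 1 common triad.

1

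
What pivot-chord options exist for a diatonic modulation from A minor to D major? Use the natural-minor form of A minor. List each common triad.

Triads in A minor (natural minor): A minor (i), B diminished (ii°), C major (III), D minor (iv), E minor (v), F major (VI), G major (VII).
Triads in D major: D major (I), E minor (ii), F# minor (iii), G major (IV), A major (V), B minor (vi), C# diminished (vii°).
Shared triads with their functions: E minor (v in A minor, ii in D major); G major (VII in A minor, IV in D major).

Em, G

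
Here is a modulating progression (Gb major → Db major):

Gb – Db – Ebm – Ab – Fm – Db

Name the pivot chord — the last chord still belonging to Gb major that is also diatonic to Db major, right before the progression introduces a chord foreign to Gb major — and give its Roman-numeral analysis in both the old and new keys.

Ebm — vi in Gb major, ii in Db major

Chords diatonic to Gb major: Gb, Abm, Bbm, Cb, Db, Ebm, Fdim.
Reading the progression, the first chord not in that set is Ab, so the modulation leaves Gb major there.
The chord immediately before Ab is Ebm, which is diatonic to both keys: vi in Gb major and ii in Db major.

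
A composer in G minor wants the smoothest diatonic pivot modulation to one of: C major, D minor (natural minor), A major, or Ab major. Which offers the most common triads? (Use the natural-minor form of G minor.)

D minor

Triads of G minor (natural minor): Gm (i), Adim (ii°), Bb (III), Cm (iv), Dm (v), Eb (VI), F (VII).
C major shares 2: Dm, F.
D minor (natural minor) shares 4: Gm, Bb, Dm, F.
A major shares 0: none.
Ab major shares 2: Cm, Eb.
The most common triads (4) are shared with D minor.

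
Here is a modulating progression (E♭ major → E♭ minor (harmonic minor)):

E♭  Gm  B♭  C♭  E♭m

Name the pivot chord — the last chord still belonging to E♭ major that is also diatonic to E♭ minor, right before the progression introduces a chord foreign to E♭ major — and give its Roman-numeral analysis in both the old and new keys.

B♭ — V in E♭ major, V in E♭ minor

Chords diatonic to E♭ major: E♭, Fm, Gm, A♭, B♭, Cm, Ddim.
Reading the progression, the first chord not in that set is C♭, so the modulation leaves E♭ major there.
The chord immediately before C♭ is B♭, which is diatonic to both keys: V in E♭ major and V in E♭ minor.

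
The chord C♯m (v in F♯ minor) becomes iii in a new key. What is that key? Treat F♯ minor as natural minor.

A major

The numeral iii denotes a minor triad on scale degree 3. With C♯ on degree 3, the tonic of the new key is A.
Degree 3 carries a minor triad in major keys, so the destination is A major.
Check: the diatonic triads of A major are A (I), Bm (ii), C♯m (iii), D (IV), E (V), F♯m (vi), G♯dim (vii°) — C♯m is indeed iii.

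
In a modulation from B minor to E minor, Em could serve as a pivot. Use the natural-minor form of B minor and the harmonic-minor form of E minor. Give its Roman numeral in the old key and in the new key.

iv in B minor; i in E minor

The scale of B minor (natural minor) is B C♯ D E F♯ G A; E is degree 4, and the triad built there (E-G-B) is minor, so it is iv.
The scale of E minor (harmonic minor) is E F♯ G A B C D♯; E is degree 1, and the triad built there (E-G-B) is minor, so it is i.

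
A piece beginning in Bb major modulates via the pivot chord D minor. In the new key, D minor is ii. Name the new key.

The numeral ii denotes a minor triad on scale degree 2. With D on degree 2, the tonic of the new key is C.
Degree 2 carries a minor triad in major keys, so the destination is C major.
Check: the diatonic triads of C major are C (I), Dm (ii), Em (iii), F (IV), G (V), Am (vi), Bdim (vii°) — D minor is indeed ii.

C major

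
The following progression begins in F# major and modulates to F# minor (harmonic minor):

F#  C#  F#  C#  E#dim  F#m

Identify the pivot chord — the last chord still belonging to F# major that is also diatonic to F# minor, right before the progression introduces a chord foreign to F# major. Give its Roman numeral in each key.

E#dim — vii° in F# major, vii° in F# minor

Chords diatonic to F# major: F#, G#m, A#m, B, C#, D#m, E#dim.
Reading the progression, the first chord not in that set is F#m, so the modulation leaves F# major there.
The chord immediately before F#m is E#dim, which is diatonic to both keys: vii° in F# major and vii° in F# minor.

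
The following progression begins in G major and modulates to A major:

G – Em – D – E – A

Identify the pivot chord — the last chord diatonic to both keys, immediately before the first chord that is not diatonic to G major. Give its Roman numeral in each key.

D — V in G major, IV in A major

Chords diatonic to G major: G, Am, Bm, C, D, Em, F#dim.
Reading the progression, the first chord not in that set is E, so the modulation leaves G major there.
The chord immediately before E is D, which is diatonic to both keys: V in G major and IV in A major.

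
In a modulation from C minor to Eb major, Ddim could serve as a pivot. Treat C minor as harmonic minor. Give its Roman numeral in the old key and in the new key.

The scale of C minor (harmonic minor) is C D Eb F G Ab B; D is degree 2, and the triad built there (D-F-Ab) is diminished, so it is ii°.
The scale of Eb major is Eb F G Ab Bb C D; D is degree 7, and the triad built there (D-F-Ab) is diminished, so it is vii°.

ii° in C minor; vii° in Eb major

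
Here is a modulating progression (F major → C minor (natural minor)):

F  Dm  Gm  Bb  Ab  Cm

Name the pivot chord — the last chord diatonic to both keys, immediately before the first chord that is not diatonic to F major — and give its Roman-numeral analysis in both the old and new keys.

Bb — IV in F major, VII in C minor

Chords diatonic to F major: F, Gm, Am, Bb, C, Dm, Edim.
Reading the progression, the first chord not in that set is Ab, so the modulation leaves F major there.
The chord immediately before Ab is Bb, which is diatonic to both keys: IV in F major and VII in C minor.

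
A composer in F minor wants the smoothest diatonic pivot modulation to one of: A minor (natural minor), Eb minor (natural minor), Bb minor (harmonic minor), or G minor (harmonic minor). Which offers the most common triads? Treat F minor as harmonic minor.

Triads of F minor (harmonic minor): Fm (i), Gdim (ii°), Abaug (III+), Bbm (iv), C (V), Db (VI), Edim (vii°).
A minor (natural minor) shares 1: C.
Eb minor (natural minor) shares 2: Bbm, Db.
Bb minor (harmonic minor) shares 1: Bbm.
G minor (harmonic minor) shares 0: none.
The most common triads (2) are shared with Eb minor.

Eb minor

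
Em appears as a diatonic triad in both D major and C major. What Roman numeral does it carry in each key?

The scale of D major is D E F♯ G A B C♯; E is degree 2, and the triad built there (E-G-B) is minor, so it is ii.
The scale of C major is C D E F G A B; E is degree 3, and the triad built there (E-G-B) is minor, so it is iii.

ii in D major; iii in C major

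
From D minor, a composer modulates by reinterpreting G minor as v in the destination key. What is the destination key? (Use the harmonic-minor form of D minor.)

C minor

The numeral v denotes a minor triad on scale degree 5. With G on degree 5, the tonic of the new key is C.
Degree 5 carries a minor triad in natural-minor keys, so the destination is C minor.
Check: the diatonic triads of C minor (natural minor) are Cm (i), Ddim (ii°), E♭ (III), Fm (iv), Gm (v), A♭ (VI), B♭ (VII) — G minor is indeed v.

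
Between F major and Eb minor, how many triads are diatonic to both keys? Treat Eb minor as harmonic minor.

Diatonic triads of F major: F (I), Gm (ii), Am (iii), Bb (IV), C (V), Dm (vi), Edim (vii°).
Diatonic triads of Eb minor (harmonic minor): Ebm (i), Fdim (ii°), Gbaug (III+), Abm (iv), Bb (V), Cb (VI), Ddim (vii°).
Matching root and quality in both lists: Bb.
That gives 1 common triad.

1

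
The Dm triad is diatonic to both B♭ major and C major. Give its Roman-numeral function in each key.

The scale of B♭ major is B♭ C D E♭ F G A; D is degree 3, and the triad built there (D-F-A) is minor, so it is iii.
The scale of C major is C D E F G A B; D is degree 2, and the triad built there (D-F-A) is minor, so it is ii.

iii in B♭ major; ii in C major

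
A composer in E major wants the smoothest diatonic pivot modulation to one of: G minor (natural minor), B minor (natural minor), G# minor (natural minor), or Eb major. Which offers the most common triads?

Triads of E major: E major (I), F# minor (ii), G# minor (iii), A major (IV), B major (V), C# minor (vi), D# diminished (vii°).
G minor (natural minor) shares 0: none.
B minor (natural minor) shares 2: F#m, A.
G# minor (natural minor) shares 4: E, G#m, B, C#m.
Eb major shares 0: none.
The most common triads (4) are shared with G# minor.

G# minor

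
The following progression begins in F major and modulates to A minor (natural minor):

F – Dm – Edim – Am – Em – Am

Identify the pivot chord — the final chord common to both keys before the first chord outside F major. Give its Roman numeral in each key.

Chords diatonic to F major: F, Gm, Am, Bb, C, Dm, Edim.
Reading the progression, the first chord not in that set is Em, so the modulation leaves F major there.
The chord immediately before Em is Am, which is diatonic to both keys: iii in F major and i in A minor.

Am — iii in F major, i in A minor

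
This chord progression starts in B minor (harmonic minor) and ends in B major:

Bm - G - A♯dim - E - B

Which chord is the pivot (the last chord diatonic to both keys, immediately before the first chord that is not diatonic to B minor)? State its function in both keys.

Chords diatonic to B minor: Bm, C♯dim, Daug, Em, F♯, G, A♯dim.
Reading the progression, the first chord not in that set is E, so the modulation leaves B minor there.
The chord immediately before E is A♯dim, which is diatonic to both keys: vii° in B minor and vii° in B major.

A♯dim — vii° in B minor, vii° in B major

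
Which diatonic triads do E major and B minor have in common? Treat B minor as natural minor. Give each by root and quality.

Triads in E major: E (I), F#m (ii), G#m (iii), A (IV), B (V), C#m (vi), D#dim (vii°).
Triads in B minor (natural minor): Bm (i), C#dim (ii°), D (III), Em (iv), F#m (v), G (VI), A (VII).
Shared triads with their functions: F#m (ii in E major, v in B minor); A (IV in E major, VII in B minor).

F#m, A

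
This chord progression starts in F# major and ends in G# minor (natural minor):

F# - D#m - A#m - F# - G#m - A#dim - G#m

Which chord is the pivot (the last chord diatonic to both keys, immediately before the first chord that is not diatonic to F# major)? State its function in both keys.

Chords diatonic to F# major: F#, G#m, A#m, B, C#, D#m, E#dim.
Reading the progression, the first chord not in that set is A#dim, so the modulation leaves F# major there.
The chord immediately before A#dim is G#m, which is diatonic to both keys: ii in F# major and i in G# minor.

G#m — ii in F# major, i in G# minor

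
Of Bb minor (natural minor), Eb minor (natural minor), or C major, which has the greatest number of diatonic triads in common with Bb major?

C major

Triads of Bb major: Bb (I), Cm (ii), Dm (iii), Eb (IV), F (V), Gm (vi), Adim (vii°).
Bb minor (natural minor) shares 0: none.
Eb minor (natural minor) shares 0: none.
C major shares 2: Dm, F.
The most common triads (2) are shared with C major.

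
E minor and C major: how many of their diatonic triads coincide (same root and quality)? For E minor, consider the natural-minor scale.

Diatonic triads of E minor (natural minor): E minor (i), F♯ diminished (ii°), G major (III), A minor (iv), B minor (v), C major (VI), D major (VII).
Diatonic triads of C major: C major (I), D minor (ii), E minor (iii), F major (IV), G major (V), A minor (vi), B diminished (vii°).
Matching root and quality in both lists: E minor, G major, A minor, C major.
That gives 4 common triads.

4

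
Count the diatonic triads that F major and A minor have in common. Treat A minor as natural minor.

4

Diatonic triads of F major: F (I), Gm (ii), Am (iii), Bb (IV), C (V), Dm (vi), Edim (vii°).
Diatonic triads of A minor (natural minor): Am (i), Bdim (ii°), C (III), Dm (iv), Em (v), F (VI), G (VII).
Matching root and quality in both lists: F, Am, C, Dm.
That gives 4 common triads.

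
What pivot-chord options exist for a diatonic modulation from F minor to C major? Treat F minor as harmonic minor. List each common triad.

Triads in F minor (harmonic minor): Fm (i), Gdim (ii°), Abaug (III+), Bbm (iv), C (V), Db (VI), Edim (vii°).
Triads in C major: C (I), Dm (ii), Em (iii), F (IV), G (V), Am (vi), Bdim (vii°).
Shared triads with their functions: C (V in F minor, I in C major).

C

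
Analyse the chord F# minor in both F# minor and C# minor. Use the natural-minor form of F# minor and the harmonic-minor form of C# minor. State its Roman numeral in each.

The scale of F# minor (natural minor) is F# G# A B C# D E; F# is degree 1, and the triad built there (F#-A-C#) is minor, so it is i.
The scale of C# minor (harmonic minor) is C# D# E F# G# A B#; F# is degree 4, and the triad built there (F#-A-C#) is minor, so it is iv.

i in F# minor; iv in C# minor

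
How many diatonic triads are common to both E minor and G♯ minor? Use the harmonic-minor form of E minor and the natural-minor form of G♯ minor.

Diatonic triads of E minor (harmonic minor): E minor (i), F♯ diminished (ii°), G augmented (III+), A minor (iv), B major (V), C major (VI), D♯ diminished (vii°).
Diatonic triads of G♯ minor (natural minor): G♯ minor (i), A♯ diminished (ii°), B major (III), C♯ minor (iv), D♯ minor (v), E major (VI), F♯ major (VII).
Matching root and quality in both lists: B major.
That gives 1 common triad.

1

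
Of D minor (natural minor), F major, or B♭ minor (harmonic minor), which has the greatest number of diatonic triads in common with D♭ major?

Triads of D♭ major: D♭ (I), E♭m (ii), Fm (iii), G♭ (IV), A♭ (V), B♭m (vi), Cdim (vii°).
D minor (natural minor) shares 0: none.
F major shares 0: none.
B♭ minor (harmonic minor) shares 4: E♭m, G♭, B♭m, Cdim.
The most common triads (4) are shared with B♭ minor.

B♭ minor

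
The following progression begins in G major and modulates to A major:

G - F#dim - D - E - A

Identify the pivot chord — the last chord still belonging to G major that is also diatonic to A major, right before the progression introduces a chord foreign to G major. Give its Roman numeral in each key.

Chords diatonic to G major: G, Am, Bm, C, D, Em, F#dim.
Reading the progression, the first chord not in that set is E, so the modulation leaves G major there.
The chord immediately before E is D, which is diatonic to both keys: V in G major and IV in A major.

D — V in G major, IV in A major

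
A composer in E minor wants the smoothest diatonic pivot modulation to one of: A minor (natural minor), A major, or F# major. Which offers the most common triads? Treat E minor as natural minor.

Triads of E minor (natural minor): Em (i), F#dim (ii°), G (III), Am (iv), Bm (v), C (VI), D (VII).
A minor (natural minor) shares 4: Em, G, Am, C.
A major shares 2: Bm, D.
F# major shares 0: none.
The most common triads (4) are shared with A minor.

A minor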